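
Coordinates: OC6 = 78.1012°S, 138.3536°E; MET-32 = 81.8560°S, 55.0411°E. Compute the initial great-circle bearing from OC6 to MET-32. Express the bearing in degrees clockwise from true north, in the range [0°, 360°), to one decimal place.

Δλ = -83.3125°
y = sin Δλ · cos φ₂ = -0.140698
x = cos φ₁ sin φ₂ − sin φ₁ cos φ₂ cos Δλ = -0.187962
θ = atan2(y, x) = -143.1835° → 216.8165° (mod 360°)

216.8°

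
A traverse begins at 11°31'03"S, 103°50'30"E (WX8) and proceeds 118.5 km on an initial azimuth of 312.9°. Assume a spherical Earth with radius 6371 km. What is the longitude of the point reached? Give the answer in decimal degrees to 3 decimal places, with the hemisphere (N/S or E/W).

103.047°E

WX8: φ = -11.51750°, λ = +103.84167°
δ = d/R = 118.5/6371 = 0.018600 rad
φ₂ = arcsin(sin φ₁ cos δ + cos φ₁ sin δ cos θ)
   = arcsin(-0.19967·0.99983 + 0.97986·0.01860·0.68072) = -10.79100°
λ₂ = λ₁ + atan2(sin θ sin δ cos φ₁, cos δ − sin φ₁ sin φ₂) = 103.04697°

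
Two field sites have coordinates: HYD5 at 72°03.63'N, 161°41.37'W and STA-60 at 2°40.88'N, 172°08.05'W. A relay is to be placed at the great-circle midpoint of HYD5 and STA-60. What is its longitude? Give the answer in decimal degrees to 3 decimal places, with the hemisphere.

169.678°W

HYD5: φ = +72.06050°, λ = -161.68950°
STA-60: φ = +2.68133°, λ = -172.13417°
Bx = cos φ₂ cos Δλ = 0.982354,  By = cos φ₂ sin Δλ = -0.181087
φₘ = atan2(sin φ₁ + sin φ₂, √((cos φ₁ + Bx)² + By²)) = 37.45369°
λₘ = λ₁ + atan2(By, cos φ₁ + Bx) = -169.67810°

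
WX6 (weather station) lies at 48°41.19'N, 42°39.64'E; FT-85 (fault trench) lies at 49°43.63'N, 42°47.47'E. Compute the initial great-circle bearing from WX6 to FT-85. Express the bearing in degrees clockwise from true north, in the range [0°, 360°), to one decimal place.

4.6°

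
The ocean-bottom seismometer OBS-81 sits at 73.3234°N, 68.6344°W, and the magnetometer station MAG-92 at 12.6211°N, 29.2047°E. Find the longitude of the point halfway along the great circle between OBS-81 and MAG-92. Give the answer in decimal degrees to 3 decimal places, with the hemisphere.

12.322°E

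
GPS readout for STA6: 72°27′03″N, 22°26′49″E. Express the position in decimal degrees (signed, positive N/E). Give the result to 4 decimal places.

+72.4508°, +22.4469°

lat: 72.4508° N → +72.4508°
lon: 22.4469° E → +22.4469°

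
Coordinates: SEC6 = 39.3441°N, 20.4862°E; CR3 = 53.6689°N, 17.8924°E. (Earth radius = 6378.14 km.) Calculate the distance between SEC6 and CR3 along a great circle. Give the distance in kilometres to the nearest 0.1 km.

Δφ = 14.3248°,  Δλ = -2.5938°
a = sin²(Δφ/2) + cos φ₁ cos φ₂ sin²(Δλ/2) = 0.015780
c = 2·arcsin(√a) = 0.251905 rad = 14.4331°
d = R·c = 6378.14 × 0.251905 = 1606.7 km

1606.7 km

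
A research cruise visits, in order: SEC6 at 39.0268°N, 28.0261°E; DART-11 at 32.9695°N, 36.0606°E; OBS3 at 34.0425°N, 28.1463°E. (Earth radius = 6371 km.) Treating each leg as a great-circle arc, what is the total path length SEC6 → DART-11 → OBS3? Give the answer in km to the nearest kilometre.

1730 km

SEC6→DART-11: c = 0.154949 rad, d = 987.18 km
DART-11→OBS3: c = 0.116658 rad, d = 743.23 km
Total = 987.18 + 743.23 = 1730.41 km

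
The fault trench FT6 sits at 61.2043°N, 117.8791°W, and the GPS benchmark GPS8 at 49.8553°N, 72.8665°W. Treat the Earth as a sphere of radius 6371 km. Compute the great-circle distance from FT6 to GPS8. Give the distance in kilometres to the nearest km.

3024 km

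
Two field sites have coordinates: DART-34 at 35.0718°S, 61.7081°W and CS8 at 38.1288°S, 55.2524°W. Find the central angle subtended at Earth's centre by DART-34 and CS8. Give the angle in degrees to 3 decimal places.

6.015°

Δφ = -3.0570°,  Δλ = 6.4557°
a = sin²(Δφ/2) + cos φ₁ cos φ₂ sin²(Δλ/2) = 0.002753
c = 2·arcsin(√a) = 0.104980 rad = 6.0149°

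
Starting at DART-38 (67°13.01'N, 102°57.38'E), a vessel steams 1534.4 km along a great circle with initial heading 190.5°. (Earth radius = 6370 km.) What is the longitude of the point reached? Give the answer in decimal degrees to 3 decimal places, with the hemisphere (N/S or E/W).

98.759°E

DART-38: φ = +67.21683°, λ = +102.95633°
δ = d/R = 1534.4/6370 = 0.240879 rad
φ₂ = arcsin(sin φ₁ cos δ + cos φ₁ sin δ cos θ)
   = arcsin(0.92198·0.97113 + 0.38724·0.23856·-0.98325) = 53.56445°
λ₂ = λ₁ + atan2(sin θ sin δ cos φ₁, cos δ − sin φ₁ sin φ₂) = 98.75866°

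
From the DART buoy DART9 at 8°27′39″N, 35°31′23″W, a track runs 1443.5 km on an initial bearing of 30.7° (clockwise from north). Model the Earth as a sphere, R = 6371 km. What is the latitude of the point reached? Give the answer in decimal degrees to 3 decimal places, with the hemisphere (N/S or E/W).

DART9: φ = +8.46083°, λ = -35.52306°
δ = d/R = 1443.5/6371 = 0.226574 rad
φ₂ = arcsin(sin φ₁ cos δ + cos φ₁ sin δ cos θ)
   = arcsin(0.14713·0.97444 + 0.98912·0.22464·0.85985) = 19.53775°
λ₂ = λ₁ + atan2(sin θ sin δ cos φ₁, cos δ − sin φ₁ sin φ₂) = -28.53310°

19.538°N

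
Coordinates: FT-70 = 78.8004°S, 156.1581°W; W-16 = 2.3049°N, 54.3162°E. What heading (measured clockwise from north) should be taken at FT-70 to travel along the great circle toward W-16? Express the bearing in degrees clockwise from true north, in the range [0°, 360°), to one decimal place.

Δλ = -149.5257°
y = sin Δλ · cos φ₂ = -0.506742
x = cos φ₁ sin φ₂ − sin φ₁ cos φ₂ cos Δλ = -0.836949
θ = atan2(y, x) = -148.8066° → 211.1934° (mod 360°)

211.2°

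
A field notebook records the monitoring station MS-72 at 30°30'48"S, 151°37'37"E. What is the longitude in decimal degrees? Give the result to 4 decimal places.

151.6269°E

151° + 37′/60 + 37″/3600 = 151 + 0.61667 + 0.01028 = 151.6269°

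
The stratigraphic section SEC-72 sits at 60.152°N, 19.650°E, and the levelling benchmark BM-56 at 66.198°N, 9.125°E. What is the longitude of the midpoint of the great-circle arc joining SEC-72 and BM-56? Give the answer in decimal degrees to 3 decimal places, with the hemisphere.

Bx = cos φ₂ cos Δλ = 0.396787,  By = cos φ₂ sin Δλ = -0.073719
φₘ = atan2(sin φ₁ + sin φ₂, √((cos φ₁ + Bx)² + By²)) = 63.27127°
λₘ = λ₁ + atan2(By, cos φ₁ + Bx) = 14.93861°

14.939°E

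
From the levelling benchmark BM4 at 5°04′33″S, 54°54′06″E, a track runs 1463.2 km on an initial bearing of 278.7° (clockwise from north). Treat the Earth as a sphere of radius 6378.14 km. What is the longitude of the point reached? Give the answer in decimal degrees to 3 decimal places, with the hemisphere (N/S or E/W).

BM4: φ = -5.07583°, λ = +54.90167°
δ = d/R = 1463.2/6378.14 = 0.229409 rad
φ₂ = arcsin(sin φ₁ cos δ + cos φ₁ sin δ cos θ)
   = arcsin(-0.08847·0.97380 + 0.99608·0.22740·0.15126) = -2.97465°
λ₂ = λ₁ + atan2(sin θ sin δ cos φ₁, cos δ − sin φ₁ sin φ₂) = 41.89359°

41.894°E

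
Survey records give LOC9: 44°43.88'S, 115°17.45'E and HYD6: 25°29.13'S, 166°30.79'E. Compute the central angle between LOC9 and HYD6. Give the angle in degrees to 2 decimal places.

LOC9: φ = -44.73133°, λ = +115.29083°
HYD6: φ = -25.48550°, λ = +166.51317°
Δφ = 19.2458°,  Δλ = 51.2223°
a = sin²(Δφ/2) + cos φ₁ cos φ₂ sin²(Δλ/2) = 0.147768
c = 2·arcsin(√a) = 0.789129 rad = 45.2137°

45.21°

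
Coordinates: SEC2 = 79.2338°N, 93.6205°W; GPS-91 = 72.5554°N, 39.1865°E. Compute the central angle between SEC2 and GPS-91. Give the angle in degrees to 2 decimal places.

Δφ = -6.6784°,  Δλ = 132.8070°
a = sin²(Δφ/2) + cos φ₁ cos φ₂ sin²(Δλ/2) = 0.050420
c = 2·arcsin(√a) = 0.452949 rad = 25.9520°

25.95°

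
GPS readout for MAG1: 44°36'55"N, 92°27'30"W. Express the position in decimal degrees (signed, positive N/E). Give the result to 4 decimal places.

+44.6153°, -92.4583°

lat: 44.6153° N → +44.6153°
lon: 92.4583° W → -92.4583°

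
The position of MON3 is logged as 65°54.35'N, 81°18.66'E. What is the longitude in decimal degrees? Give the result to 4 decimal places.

81.3110°E

81° + 18.66′/60 = 81 + 0.31100 = 81.3110°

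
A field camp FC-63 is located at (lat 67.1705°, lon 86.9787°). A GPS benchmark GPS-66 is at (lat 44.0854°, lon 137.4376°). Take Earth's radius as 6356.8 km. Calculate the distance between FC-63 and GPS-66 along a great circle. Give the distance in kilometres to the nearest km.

Δφ = -23.0851°,  Δλ = 50.4589°
a = sin²(Δφ/2) + cos φ₁ cos φ₂ sin²(Δλ/2) = 0.090673
c = 2·arcsin(√a) = 0.611732 rad = 35.0497°
d = R·c = 6356.8 × 0.611732 = 3888.7 km

3889 km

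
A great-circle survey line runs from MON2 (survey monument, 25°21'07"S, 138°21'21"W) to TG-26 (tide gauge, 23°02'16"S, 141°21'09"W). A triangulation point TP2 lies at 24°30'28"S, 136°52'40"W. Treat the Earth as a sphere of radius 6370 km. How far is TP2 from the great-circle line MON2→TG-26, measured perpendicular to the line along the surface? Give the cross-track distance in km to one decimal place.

167.0 km

MON2: φ = -25.35194°, λ = -138.35583°
TG-26: φ = -23.03778°, λ = -141.35250°
TP2: φ = -24.50778°, λ = -136.87778°
δ₁₃ = central angle MON2→TP2 = 0.027646 rad  (haversine)
θ₁₃ = bearing MON2→TP2 = 58.110°,  θ₁₂ = bearing MON2→TG-26 = 309.629°
dₓₜ = R·arcsin(sin δ₁₃ · sin(θ₁₃ − θ₁₂)) = 6370·arcsin(0.02764·sin(-251.519°)) = 167.021 km
|dₓₜ| = 167.021 km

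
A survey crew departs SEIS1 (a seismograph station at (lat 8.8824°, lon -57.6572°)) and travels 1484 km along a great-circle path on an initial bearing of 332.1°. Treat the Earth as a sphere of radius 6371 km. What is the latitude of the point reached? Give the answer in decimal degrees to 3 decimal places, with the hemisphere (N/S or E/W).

δ = d/R = 1484/6371 = 0.232930 rad
φ₂ = arcsin(sin φ₁ cos δ + cos φ₁ sin δ cos θ)
   = arcsin(0.15441·0.97299 + 0.98801·0.23083·0.88377) = 20.59684°
λ₂ = λ₁ + atan2(sin θ sin δ cos φ₁, cos δ − sin φ₁ sin φ₂) = -64.28320°

20.597°N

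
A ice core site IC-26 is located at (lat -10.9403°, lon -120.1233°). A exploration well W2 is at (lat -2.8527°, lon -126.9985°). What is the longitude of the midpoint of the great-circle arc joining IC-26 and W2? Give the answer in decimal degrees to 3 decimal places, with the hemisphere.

123.590°W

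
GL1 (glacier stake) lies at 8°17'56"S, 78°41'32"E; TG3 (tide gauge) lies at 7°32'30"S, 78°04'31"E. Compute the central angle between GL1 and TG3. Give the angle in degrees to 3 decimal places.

GL1: φ = -8.29889°, λ = +78.69222°
TG3: φ = -7.54167°, λ = +78.07528°
Δφ = 0.7572°,  Δλ = -0.6169°
a = sin²(Δφ/2) + cos φ₁ cos φ₂ sin²(Δλ/2) = 0.000072
c = 2·arcsin(√a) = 0.016982 rad = 0.9730°

0.973°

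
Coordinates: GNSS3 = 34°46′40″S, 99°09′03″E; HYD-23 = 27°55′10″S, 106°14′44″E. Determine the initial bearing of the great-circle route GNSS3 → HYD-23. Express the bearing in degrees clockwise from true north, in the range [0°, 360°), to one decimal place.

43.4°

GNSS3: φ = -34.77778°, λ = +99.15083°
HYD-23: φ = -27.91944°, λ = +106.24556°
Δλ = 7.0947°
y = sin Δλ · cos φ₂ = 0.109134
x = cos φ₁ sin φ₂ − sin φ₁ cos φ₂ cos Δλ = 0.115556
θ = atan2(y, x) = 43.3630° → 43.3630° (mod 360°)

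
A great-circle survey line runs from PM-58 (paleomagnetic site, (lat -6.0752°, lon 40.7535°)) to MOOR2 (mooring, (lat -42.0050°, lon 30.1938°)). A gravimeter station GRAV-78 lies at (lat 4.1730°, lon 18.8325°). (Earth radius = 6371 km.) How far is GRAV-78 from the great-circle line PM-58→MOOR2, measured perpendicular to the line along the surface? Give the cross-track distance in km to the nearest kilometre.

2630 km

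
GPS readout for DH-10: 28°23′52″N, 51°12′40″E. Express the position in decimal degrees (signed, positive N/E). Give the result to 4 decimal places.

+28.3978°, +51.2111°

lat: 28.3978° N → +28.3978°
lon: 51.2111° E → +51.2111°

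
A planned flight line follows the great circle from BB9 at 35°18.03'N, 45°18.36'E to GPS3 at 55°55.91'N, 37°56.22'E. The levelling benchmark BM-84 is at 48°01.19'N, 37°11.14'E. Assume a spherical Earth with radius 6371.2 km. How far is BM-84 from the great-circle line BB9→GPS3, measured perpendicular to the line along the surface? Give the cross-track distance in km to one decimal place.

307.0 km

BB9: φ = +35.30050°, λ = +45.30600°
GPS3: φ = +55.93183°, λ = +37.93700°
BM-84: φ = +48.01983°, λ = +37.18567°
δ₁₃ = central angle BB9→BM-84 = 0.245619 rad  (haversine)
θ₁₃ = bearing BB9→BM-84 = 337.135°,  θ₁₂ = bearing BB9→GPS3 = 348.559°
dₓₜ = R·arcsin(sin δ₁₃ · sin(θ₁₃ − θ₁₂)) = 6371.2·arcsin(0.24316·sin(-11.424°)) = -306.968 km
|dₓₜ| = 306.968 km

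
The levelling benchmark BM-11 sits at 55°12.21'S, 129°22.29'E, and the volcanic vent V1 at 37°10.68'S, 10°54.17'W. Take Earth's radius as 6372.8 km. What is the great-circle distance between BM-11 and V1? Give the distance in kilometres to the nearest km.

BM-11: φ = -55.20350°, λ = +129.37150°
V1: φ = -37.17800°, λ = -10.90283°
Δφ = 18.0255°,  Δλ = -140.2743°
a = sin²(Δφ/2) + cos φ₁ cos φ₂ sin²(Δλ/2) = 0.426733
c = 2·arcsin(√a) = 1.423734 rad = 81.5739°
d = R·c = 6372.8 × 1.423734 = 9073.2 km

9073 km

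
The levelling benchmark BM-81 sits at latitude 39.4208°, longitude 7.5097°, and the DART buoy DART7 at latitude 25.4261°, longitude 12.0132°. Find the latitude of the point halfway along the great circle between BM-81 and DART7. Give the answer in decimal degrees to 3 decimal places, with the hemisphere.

Bx = cos φ₂ cos Δλ = 0.900351,  By = cos φ₂ sin Δλ = 0.070915
φₘ = atan2(sin φ₁ + sin φ₂, √((cos φ₁ + Bx)² + By²)) = 32.44336°
λₘ = λ₁ + atan2(By, cos φ₁ + Bx) = 9.93709°

32.443°N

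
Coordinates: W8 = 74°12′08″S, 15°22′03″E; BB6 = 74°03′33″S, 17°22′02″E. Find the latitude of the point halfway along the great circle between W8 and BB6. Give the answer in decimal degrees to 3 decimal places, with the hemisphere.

74.133°S

W8: φ = -74.20222°, λ = +15.36750°
BB6: φ = -74.05917°, λ = +17.36722°
Bx = cos φ₂ cos Δλ = 0.274477,  By = cos φ₂ sin Δλ = 0.009584
φₘ = atan2(sin φ₁ + sin φ₂, √((cos φ₁ + Bx)² + By²)) = -74.13299°
λₘ = λ₁ + atan2(By, cos φ₁ + Bx) = 16.37175°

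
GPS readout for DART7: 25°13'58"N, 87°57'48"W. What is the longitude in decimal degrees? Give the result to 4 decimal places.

87° + 57′/60 + 48″/3600 = 87 + 0.95000 + 0.01333 = 87.9633°

87.9633°W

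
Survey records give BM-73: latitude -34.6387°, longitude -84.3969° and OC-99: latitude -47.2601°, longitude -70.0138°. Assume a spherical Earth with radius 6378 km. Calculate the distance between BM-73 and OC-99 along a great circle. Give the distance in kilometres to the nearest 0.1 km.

Δφ = -12.6214°,  Δλ = 14.3831°
a = sin²(Δφ/2) + cos φ₁ cos φ₂ sin²(Δλ/2) = 0.020833
c = 2·arcsin(√a) = 0.289686 rad = 16.5978°
d = R·c = 6378 × 0.289686 = 1847.6 km

1847.6 km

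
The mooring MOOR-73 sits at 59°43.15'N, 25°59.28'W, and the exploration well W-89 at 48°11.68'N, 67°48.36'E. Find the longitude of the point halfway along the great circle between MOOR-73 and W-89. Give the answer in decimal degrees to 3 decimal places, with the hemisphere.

MOOR-73: φ = +59.71917°, λ = -25.98800°
W-89: φ = +48.19467°, λ = +67.80600°
Bx = cos φ₂ cos Δλ = -0.044109,  By = cos φ₂ sin Δλ = 0.665141
φₘ = atan2(sin φ₁ + sin φ₂, √((cos φ₁ + Bx)² + By²)) = 63.31272°
λₘ = λ₁ + atan2(By, cos φ₁ + Bx) = 29.33735°

29.337°E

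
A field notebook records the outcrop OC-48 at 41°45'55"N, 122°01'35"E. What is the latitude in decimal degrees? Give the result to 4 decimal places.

41° + 45′/60 + 55″/3600 = 41 + 0.75000 + 0.01528 = 41.7653°

41.7653°N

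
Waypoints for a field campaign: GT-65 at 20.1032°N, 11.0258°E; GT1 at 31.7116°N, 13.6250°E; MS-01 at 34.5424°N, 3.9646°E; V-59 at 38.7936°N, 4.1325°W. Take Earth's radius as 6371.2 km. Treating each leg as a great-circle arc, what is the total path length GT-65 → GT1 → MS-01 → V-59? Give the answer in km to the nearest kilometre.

GT-65→GT1: c = 0.206649 rad, d = 1316.60 km
GT1→MS-01: c = 0.149517 rad, d = 952.60 km
MS-01→V-59: c = 0.135393 rad, d = 862.62 km
Total = 1316.60 + 952.60 + 862.62 = 3131.82 km

3132 km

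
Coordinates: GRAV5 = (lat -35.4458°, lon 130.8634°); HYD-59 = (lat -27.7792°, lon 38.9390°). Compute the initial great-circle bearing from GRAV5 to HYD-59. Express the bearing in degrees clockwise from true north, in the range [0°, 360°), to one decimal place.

245.8°

Δλ = -91.9244°
y = sin Δλ · cos φ₂ = -0.884251
x = cos φ₁ sin φ₂ − sin φ₁ cos φ₂ cos Δλ = -0.396917
θ = atan2(y, x) = -114.1741° → 245.8259° (mod 360°)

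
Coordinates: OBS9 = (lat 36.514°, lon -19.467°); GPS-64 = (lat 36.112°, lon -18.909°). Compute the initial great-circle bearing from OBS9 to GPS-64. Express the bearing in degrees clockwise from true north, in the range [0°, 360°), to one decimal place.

131.6°

Δλ = 0.5580°
y = sin Δλ · cos φ₂ = 0.007868
x = cos φ₁ sin φ₂ − sin φ₁ cos φ₂ cos Δλ = -0.006993
θ = atan2(y, x) = 131.6332° → 131.6332° (mod 360°)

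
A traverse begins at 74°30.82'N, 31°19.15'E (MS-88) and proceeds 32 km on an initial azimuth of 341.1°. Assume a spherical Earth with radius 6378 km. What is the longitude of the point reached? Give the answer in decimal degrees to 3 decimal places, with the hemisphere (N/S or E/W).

MS-88: φ = +74.51367°, λ = +31.31917°
δ = d/R = 32/6378 = 0.005017 rad
φ₂ = arcsin(sin φ₁ cos δ + cos φ₁ sin δ cos θ)
   = arcsin(0.96369·0.99999 + 0.26701·0.00502·0.94609) = 74.78536°
λ₂ = λ₁ + atan2(sin θ sin δ cos φ₁, cos δ − sin φ₁ sin φ₂) = 30.96435°

30.964°E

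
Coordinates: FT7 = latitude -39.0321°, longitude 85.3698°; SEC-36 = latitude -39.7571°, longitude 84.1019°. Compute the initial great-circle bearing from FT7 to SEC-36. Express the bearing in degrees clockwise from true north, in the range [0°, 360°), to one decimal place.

Δλ = -1.2679°
y = sin Δλ · cos φ₂ = -0.017011
x = cos φ₁ sin φ₂ − sin φ₁ cos φ₂ cos Δλ = -0.012772
θ = atan2(y, x) = -126.8998° → 233.1002° (mod 360°)

233.1°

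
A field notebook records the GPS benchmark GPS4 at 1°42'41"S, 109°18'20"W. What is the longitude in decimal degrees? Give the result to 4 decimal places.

109° + 18′/60 + 20″/3600 = 109 + 0.30000 + 0.00556 = 109.3056°

109.3056°W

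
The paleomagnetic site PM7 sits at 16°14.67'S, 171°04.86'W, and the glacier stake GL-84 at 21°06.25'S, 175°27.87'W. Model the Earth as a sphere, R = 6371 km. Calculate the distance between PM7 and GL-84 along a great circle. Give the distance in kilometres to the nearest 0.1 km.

710.7 km

PM7: φ = -16.24450°, λ = -171.08100°
GL-84: φ = -21.10417°, λ = -175.46450°
Δφ = -4.8597°,  Δλ = -4.3835°
a = sin²(Δφ/2) + cos φ₁ cos φ₂ sin²(Δλ/2) = 0.003107
c = 2·arcsin(√a) = 0.111547 rad = 6.3911°
d = R·c = 6371 × 0.111547 = 710.7 km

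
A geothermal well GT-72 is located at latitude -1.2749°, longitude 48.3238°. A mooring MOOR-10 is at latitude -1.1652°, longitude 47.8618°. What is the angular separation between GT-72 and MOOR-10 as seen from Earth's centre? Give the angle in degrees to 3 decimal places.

0.475°

Δφ = 0.1097°,  Δλ = -0.4620°
a = sin²(Δφ/2) + cos φ₁ cos φ₂ sin²(Δλ/2) = 0.000017
c = 2·arcsin(√a) = 0.008286 rad = 0.4747°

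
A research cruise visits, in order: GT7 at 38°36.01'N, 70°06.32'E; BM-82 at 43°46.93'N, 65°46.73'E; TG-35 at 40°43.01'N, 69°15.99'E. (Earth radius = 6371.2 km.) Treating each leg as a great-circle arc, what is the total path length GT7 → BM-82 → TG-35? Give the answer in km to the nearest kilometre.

1126 km

GT7: φ = +38.60017°, λ = +70.10533°
BM-82: φ = +43.78217°, λ = +65.77883°
TG-35: φ = +40.71683°, λ = +69.26650°
GT7→BM-82: c = 0.106775 rad, d = 680.29 km
BM-82→TG-35: c = 0.069933 rad, d = 445.55 km
Total = 680.29 + 445.55 = 1125.84 km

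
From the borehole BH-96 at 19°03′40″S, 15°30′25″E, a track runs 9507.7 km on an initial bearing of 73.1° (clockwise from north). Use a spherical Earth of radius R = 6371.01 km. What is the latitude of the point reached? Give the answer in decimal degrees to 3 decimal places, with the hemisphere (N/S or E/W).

14.378°N

BH-96: φ = -19.06111°, λ = +15.50694°
δ = d/R = 9507.7/6371.01 = 1.492338 rad
φ₂ = arcsin(sin φ₁ cos δ + cos φ₁ sin δ cos θ)
   = arcsin(-0.32658·0.07838 + 0.94517·0.99692·0.29070) = 14.37822°
λ₂ = λ₁ + atan2(sin θ sin δ cos φ₁, cos δ − sin φ₁ sin φ₂) = 95.47596°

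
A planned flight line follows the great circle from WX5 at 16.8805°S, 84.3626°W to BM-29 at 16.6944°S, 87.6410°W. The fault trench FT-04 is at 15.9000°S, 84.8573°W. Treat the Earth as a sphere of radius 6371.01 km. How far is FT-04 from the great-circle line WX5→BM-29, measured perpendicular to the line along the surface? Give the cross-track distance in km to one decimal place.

δ₁₃ = central angle WX5→FT-04 = 0.019012 rad  (haversine)
θ₁₃ = bearing WX5→FT-04 = 334.101°,  θ₁₂ = bearing WX5→BM-29 = 272.919°
dₓₜ = R·arcsin(sin δ₁₃ · sin(θ₁₃ − θ₁₂)) = 6371.01·arcsin(0.01901·sin(61.182°)) = 106.125 km
|dₓₜ| = 106.125 km

106.1 km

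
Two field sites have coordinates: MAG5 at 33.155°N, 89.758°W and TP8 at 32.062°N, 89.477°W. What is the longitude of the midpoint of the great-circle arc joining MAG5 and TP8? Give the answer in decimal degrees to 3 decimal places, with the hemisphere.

Bx = cos φ₂ cos Δλ = 0.847464,  By = cos φ₂ sin Δλ = 0.004156
φₘ = atan2(sin φ₁ + sin φ₂, √((cos φ₁ + Bx)² + By²)) = 32.60858°
λₘ = λ₁ + atan2(By, cos φ₁ + Bx) = -89.61664°

89.617°W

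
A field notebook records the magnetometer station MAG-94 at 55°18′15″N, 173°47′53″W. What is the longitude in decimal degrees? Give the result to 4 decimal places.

173.7981°W

173° + 47′/60 + 53″/3600 = 173 + 0.78333 + 0.01472 = 173.7981°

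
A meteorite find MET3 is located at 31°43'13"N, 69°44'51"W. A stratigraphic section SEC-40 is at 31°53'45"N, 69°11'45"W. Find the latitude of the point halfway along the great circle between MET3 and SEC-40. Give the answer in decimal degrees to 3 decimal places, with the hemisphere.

31.808°N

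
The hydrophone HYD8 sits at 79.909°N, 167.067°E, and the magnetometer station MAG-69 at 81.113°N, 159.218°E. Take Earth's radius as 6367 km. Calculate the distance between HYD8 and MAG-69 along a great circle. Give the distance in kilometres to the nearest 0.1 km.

Δφ = 1.2040°,  Δλ = -7.8490°
a = sin²(Δφ/2) + cos φ₁ cos φ₂ sin²(Δλ/2) = 0.000237
c = 2·arcsin(√a) = 0.030803 rad = 1.7649°
d = R·c = 6367 × 0.030803 = 196.1 km

196.1 km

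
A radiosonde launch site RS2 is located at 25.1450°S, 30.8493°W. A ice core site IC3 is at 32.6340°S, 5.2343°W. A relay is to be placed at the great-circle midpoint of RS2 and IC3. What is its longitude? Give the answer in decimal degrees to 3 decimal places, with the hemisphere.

18.512°W

Bx = cos φ₂ cos Δλ = 0.759367,  By = cos φ₂ sin Δλ = 0.364072
φₘ = atan2(sin φ₁ + sin φ₂, √((cos φ₁ + Bx)² + By²)) = -29.50336°
λₘ = λ₁ + atan2(By, cos φ₁ + Bx) = -18.51217°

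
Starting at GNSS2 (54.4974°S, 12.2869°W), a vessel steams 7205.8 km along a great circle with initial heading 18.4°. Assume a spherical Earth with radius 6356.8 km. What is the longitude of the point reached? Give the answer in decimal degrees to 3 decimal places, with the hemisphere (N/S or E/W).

δ = d/R = 7205.8/6356.8 = 1.133558 rad
φ₂ = arcsin(sin φ₁ cos δ + cos φ₁ sin δ cos θ)
   = arcsin(-0.81409·0.42344 + 0.58074·0.90592·0.94888) = 8.88735°
λ₂ = λ₁ + atan2(sin θ sin δ cos φ₁, cos δ − sin φ₁ sin φ₂) = 4.53688°

4.537°E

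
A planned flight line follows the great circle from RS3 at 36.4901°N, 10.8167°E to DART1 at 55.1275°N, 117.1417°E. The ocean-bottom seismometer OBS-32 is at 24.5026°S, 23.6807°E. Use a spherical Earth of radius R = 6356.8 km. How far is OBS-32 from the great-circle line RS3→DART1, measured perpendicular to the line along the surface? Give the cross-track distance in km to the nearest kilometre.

4667 km

δ₁₃ = central angle RS3→OBS-32 = 1.085399 rad  (haversine)
θ₁₃ = bearing RS3→OBS-32 = 166.759°,  θ₁₂ = bearing RS3→DART1 = 36.002°
dₓₜ = R·arcsin(sin δ₁₃ · sin(θ₁₃ − θ₁₂)) = 6356.8·arcsin(0.88449·sin(130.757°)) = 4667.112 km
|dₓₜ| = 4667.112 km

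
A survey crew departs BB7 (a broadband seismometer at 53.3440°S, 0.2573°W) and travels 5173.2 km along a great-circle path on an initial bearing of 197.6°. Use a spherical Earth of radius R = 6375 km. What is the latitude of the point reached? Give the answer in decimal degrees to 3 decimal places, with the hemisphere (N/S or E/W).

δ = d/R = 5173.2/6375 = 0.811482 rad
φ₂ = arcsin(sin φ₁ cos δ + cos φ₁ sin δ cos θ)
   = arcsin(-0.80223·0.68842 + 0.59701·0.72531·-0.95319) = -74.80166°
λ₂ = λ₁ + atan2(sin θ sin δ cos φ₁, cos δ − sin φ₁ sin φ₂) = -123.47955°

74.802°S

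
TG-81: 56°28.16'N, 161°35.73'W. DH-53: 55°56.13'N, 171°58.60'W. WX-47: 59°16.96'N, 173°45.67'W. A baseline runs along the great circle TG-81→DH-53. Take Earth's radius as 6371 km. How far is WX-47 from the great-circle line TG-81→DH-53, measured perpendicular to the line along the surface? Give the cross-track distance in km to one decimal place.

TG-81: φ = +56.46933°, λ = -161.59550°
DH-53: φ = +55.93550°, λ = -171.97667°
WX-47: φ = +59.28267°, λ = -173.76117°
δ₁₃ = central angle TG-81→WX-47 = 0.122893 rad  (haversine)
θ₁₃ = bearing TG-81→WX-47 = 298.581°,  θ₁₂ = bearing TG-81→DH-53 = 269.050°
dₓₜ = R·arcsin(sin δ₁₃ · sin(θ₁₃ − θ₁₂)) = 6371·arcsin(0.12258·sin(29.531°)) = 385.181 km
|dₓₜ| = 385.181 km

385.2 km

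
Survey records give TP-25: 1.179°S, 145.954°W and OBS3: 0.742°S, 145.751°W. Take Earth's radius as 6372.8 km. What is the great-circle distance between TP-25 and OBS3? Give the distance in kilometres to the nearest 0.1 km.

Δφ = 0.4370°,  Δλ = 0.2030°
a = sin²(Δφ/2) + cos φ₁ cos φ₂ sin²(Δλ/2) = 0.000018
c = 2·arcsin(√a) = 0.008410 rad = 0.4818°
d = R·c = 6372.8 × 0.008410 = 53.6 km

53.6 km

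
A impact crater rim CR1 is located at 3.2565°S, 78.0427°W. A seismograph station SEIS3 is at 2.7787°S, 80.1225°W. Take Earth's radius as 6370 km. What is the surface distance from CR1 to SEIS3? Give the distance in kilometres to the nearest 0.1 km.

236.9 km

Δφ = 0.4778°,  Δλ = -2.0798°
a = sin²(Δφ/2) + cos φ₁ cos φ₂ sin²(Δλ/2) = 0.000346
c = 2·arcsin(√a) = 0.037196 rad = 2.1312°
d = R·c = 6370 × 0.037196 = 236.9 km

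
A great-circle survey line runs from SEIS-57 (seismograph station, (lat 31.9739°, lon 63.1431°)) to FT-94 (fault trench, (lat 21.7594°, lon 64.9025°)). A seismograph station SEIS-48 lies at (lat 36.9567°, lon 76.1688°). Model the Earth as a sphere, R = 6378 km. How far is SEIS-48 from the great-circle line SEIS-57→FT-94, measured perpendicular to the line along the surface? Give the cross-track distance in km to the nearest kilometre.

1241 km

δ₁₃ = central angle SEIS-57→SEIS-48 = 0.206381 rad  (haversine)
θ₁₃ = bearing SEIS-57→SEIS-48 = 61.511°,  θ₁₂ = bearing SEIS-57→FT-94 = 170.853°
dₓₜ = R·arcsin(sin δ₁₃ · sin(θ₁₃ − θ₁₂)) = 6378·arcsin(0.20492·sin(-109.342°)) = -1241.021 km
|dₓₜ| = 1241.021 km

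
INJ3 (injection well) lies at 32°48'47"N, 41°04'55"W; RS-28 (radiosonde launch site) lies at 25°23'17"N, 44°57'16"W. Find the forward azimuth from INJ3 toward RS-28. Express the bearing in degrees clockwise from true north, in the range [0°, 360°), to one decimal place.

205.5°

INJ3: φ = +32.81306°, λ = -41.08194°
RS-28: φ = +25.38806°, λ = -44.95444°
Δλ = -3.8725°
y = sin Δλ · cos φ₂ = -0.061014
x = cos φ₁ sin φ₂ − sin φ₁ cos φ₂ cos Δλ = -0.128111
θ = atan2(y, x) = -154.5333° → 205.4667° (mod 360°)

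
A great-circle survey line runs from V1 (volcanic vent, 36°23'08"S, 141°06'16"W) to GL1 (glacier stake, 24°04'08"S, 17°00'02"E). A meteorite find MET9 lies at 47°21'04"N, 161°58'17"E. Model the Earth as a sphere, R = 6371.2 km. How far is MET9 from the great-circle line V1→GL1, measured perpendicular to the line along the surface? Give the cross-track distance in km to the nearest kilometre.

V1: φ = -36.38556°, λ = -141.10444°
GL1: φ = -24.06889°, λ = +17.00056°
MET9: φ = +47.35111°, λ = +161.97139°
δ₁₃ = central angle V1→MET9 = 1.709904 rad  (haversine)
θ₁₃ = bearing V1→MET9 = 325.023°,  θ₁₂ = bearing V1→GL1 = 157.717°
dₓₜ = R·arcsin(sin δ₁₃ · sin(θ₁₃ − θ₁₂)) = 6371.2·arcsin(0.99034·sin(167.306°)) = 1397.735 km
|dₓₜ| = 1397.735 km

1398 km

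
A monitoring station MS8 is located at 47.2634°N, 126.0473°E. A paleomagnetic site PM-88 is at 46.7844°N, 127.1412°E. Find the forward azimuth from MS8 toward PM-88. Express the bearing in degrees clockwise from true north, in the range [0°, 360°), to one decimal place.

Δλ = 1.0939°
y = sin Δλ · cos φ₂ = 0.013072
x = cos φ₁ sin φ₂ − sin φ₁ cos φ₂ cos Δλ = -0.008268
θ = atan2(y, x) = 122.3134° → 122.3134° (mod 360°)

122.3°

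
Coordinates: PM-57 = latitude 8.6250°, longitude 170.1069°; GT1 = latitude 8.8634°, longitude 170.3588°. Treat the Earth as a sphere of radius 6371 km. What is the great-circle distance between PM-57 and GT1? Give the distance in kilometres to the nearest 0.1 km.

38.3 km

Δφ = 0.2384°,  Δλ = 0.2519°
a = sin²(Δφ/2) + cos φ₁ cos φ₂ sin²(Δλ/2) = 0.000009
c = 2·arcsin(√a) = 0.006016 rad = 0.3447°
d = R·c = 6371 × 0.006016 = 38.3 km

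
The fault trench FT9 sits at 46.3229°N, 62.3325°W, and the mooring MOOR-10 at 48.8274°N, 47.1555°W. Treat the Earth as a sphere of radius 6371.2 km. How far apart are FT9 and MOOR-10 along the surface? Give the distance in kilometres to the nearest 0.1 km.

1169.9 km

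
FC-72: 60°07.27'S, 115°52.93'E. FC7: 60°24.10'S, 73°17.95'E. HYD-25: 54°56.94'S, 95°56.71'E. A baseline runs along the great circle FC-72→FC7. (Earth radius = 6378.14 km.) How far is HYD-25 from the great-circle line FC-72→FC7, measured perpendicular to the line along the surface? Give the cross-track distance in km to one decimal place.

780.0 km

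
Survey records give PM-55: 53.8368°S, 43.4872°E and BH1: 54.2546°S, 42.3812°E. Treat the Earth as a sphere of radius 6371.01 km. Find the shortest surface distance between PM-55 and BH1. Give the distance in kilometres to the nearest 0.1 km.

85.9 km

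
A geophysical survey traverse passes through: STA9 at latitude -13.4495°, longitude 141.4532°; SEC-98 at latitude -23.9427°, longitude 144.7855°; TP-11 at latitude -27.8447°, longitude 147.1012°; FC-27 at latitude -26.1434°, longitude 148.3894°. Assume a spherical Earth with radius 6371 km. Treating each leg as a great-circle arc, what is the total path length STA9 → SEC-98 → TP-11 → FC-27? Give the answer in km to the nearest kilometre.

1938 km

STA9→SEC-98: c = 0.191217 rad, d = 1218.25 km
SEC-98→TP-11: c = 0.077195 rad, d = 491.81 km
TP-11→FC-27: c = 0.035819 rad, d = 228.20 km
Total = 1218.25 + 491.81 + 228.20 = 1938.26 km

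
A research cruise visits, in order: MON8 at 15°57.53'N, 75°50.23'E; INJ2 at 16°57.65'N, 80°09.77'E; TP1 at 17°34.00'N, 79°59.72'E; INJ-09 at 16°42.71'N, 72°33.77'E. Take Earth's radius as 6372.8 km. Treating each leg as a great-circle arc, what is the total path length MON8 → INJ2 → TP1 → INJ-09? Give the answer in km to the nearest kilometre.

MON8: φ = +15.95883°, λ = +75.83717°
INJ2: φ = +16.96083°, λ = +80.16283°
TP1: φ = +17.56667°, λ = +79.99533°
INJ-09: φ = +16.71183°, λ = +72.56283°
MON8→INJ2: c = 0.074483 rad, d = 474.66 km
INJ2→TP1: c = 0.010936 rad, d = 69.69 km
TP1→INJ-09: c = 0.124846 rad, d = 795.62 km
Total = 474.66 + 69.69 + 795.62 = 1339.98 km

1340 km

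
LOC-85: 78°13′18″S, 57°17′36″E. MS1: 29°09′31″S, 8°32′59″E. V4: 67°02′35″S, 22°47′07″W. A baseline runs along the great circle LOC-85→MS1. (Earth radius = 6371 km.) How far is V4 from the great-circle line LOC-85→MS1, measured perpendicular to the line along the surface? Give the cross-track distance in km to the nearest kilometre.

2086 km

LOC-85: φ = -78.22167°, λ = +57.29333°
MS1: φ = -29.15861°, λ = +8.54972°
V4: φ = -67.04306°, λ = -22.78528°
δ₁₃ = central angle LOC-85→V4 = 0.414970 rad  (haversine)
θ₁₃ = bearing LOC-85→V4 = 252.360°,  θ₁₂ = bearing LOC-85→MS1 = 305.268°
dₓₜ = R·arcsin(sin δ₁₃ · sin(θ₁₃ − θ₁₂)) = 6371·arcsin(0.40316·sin(-52.908°)) = -2085.922 km
|dₓₜ| = 2085.922 km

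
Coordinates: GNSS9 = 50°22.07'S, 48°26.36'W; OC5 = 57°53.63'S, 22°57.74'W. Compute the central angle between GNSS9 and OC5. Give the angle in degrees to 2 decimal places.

16.58°

GNSS9: φ = -50.36783°, λ = -48.43933°
OC5: φ = -57.89383°, λ = -22.96233°
Δφ = -7.5260°,  Δλ = 25.4770°
a = sin²(Δφ/2) + cos φ₁ cos φ₂ sin²(Δλ/2) = 0.020790
c = 2·arcsin(√a) = 0.289387 rad = 16.5806°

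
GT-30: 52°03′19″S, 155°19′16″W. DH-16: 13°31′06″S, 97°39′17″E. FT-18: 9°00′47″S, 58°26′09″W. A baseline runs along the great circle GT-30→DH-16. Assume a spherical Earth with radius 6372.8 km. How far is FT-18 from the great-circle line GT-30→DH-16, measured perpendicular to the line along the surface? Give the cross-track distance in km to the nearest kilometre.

GT-30: φ = -52.05528°, λ = -155.32111°
DH-16: φ = -13.51833°, λ = +97.65472°
FT-18: φ = -9.01306°, λ = -58.43583°
δ₁₃ = central angle GT-30→FT-18 = 1.520037 rad  (haversine)
θ₁₃ = bearing GT-30→FT-18 = 100.950°,  θ₁₂ = bearing GT-30→DH-16 = 248.393°
dₓₜ = R·arcsin(sin δ₁₃ · sin(θ₁₃ − θ₁₂)) = 6372.8·arcsin(0.99871·sin(-147.443°)) = -3615.934 km
|dₓₜ| = 3615.934 km

3616 km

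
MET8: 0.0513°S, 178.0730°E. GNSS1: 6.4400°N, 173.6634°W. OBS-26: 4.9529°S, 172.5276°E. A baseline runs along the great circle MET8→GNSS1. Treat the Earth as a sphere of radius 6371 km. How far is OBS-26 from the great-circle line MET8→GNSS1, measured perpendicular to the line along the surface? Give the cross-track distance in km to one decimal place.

46.2 km

δ₁₃ = central angle MET8→OBS-26 = 0.129083 rad  (haversine)
θ₁₃ = bearing MET8→OBS-26 = 228.409°,  θ₁₂ = bearing MET8→GNSS1 = 51.638°
dₓₜ = R·arcsin(sin δ₁₃ · sin(θ₁₃ − θ₁₂)) = 6371·arcsin(0.12873·sin(176.771°)) = 46.199 km
|dₓₜ| = 46.199 km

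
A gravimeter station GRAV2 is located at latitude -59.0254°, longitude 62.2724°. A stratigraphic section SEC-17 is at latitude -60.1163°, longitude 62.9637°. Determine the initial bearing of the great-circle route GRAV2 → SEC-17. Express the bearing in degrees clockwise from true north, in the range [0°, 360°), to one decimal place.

162.5°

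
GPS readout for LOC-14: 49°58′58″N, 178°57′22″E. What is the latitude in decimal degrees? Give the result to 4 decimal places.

49.9828°N

49° + 58′/60 + 58″/3600 = 49 + 0.96667 + 0.01611 = 49.9828°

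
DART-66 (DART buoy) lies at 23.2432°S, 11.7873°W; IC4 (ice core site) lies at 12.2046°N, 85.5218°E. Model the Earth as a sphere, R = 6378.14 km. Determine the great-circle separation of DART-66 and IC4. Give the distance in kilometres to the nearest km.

11288 km

Δφ = 35.4478°,  Δλ = 97.3091°
a = sin²(Δφ/2) + cos φ₁ cos φ₂ sin²(Δλ/2) = 0.598841
c = 2·arcsin(√a) = 1.769789 rad = 101.4014°
d = R·c = 6378.14 × 1.769789 = 11288.0 km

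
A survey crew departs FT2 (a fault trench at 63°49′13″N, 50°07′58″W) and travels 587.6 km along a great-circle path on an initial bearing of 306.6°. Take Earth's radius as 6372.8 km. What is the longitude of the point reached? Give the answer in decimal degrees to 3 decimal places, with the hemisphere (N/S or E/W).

FT2: φ = +63.82028°, λ = -50.13278°
δ = d/R = 587.6/6372.8 = 0.092204 rad
φ₂ = arcsin(sin φ₁ cos δ + cos φ₁ sin δ cos θ)
   = arcsin(0.89741·0.99575 + 0.44119·0.09207·0.59622) = 66.60976°
λ₂ = λ₁ + atan2(sin θ sin δ cos φ₁, cos δ − sin φ₁ sin φ₂) = -60.86368°

60.864°W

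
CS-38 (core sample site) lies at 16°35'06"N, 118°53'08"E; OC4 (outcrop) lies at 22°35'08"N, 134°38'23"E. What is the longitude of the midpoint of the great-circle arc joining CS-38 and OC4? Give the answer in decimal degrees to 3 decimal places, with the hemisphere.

CS-38: φ = +16.58500°, λ = +118.88556°
OC4: φ = +22.58556°, λ = +134.63972°
Bx = cos φ₂ cos Δλ = 0.888623,  By = cos φ₂ sin Δλ = 0.250688
φₘ = atan2(sin φ₁ + sin φ₂, √((cos φ₁ + Bx)² + By²)) = 19.75740°
λₘ = λ₁ + atan2(By, cos φ₁ + Bx) = 126.61481°

126.615°E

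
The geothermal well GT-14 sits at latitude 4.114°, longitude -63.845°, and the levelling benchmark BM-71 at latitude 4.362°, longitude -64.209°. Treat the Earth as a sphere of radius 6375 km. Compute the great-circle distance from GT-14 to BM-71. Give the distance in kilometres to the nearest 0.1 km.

Δφ = 0.2480°,  Δλ = -0.3640°
a = sin²(Δφ/2) + cos φ₁ cos φ₂ sin²(Δλ/2) = 0.000015
c = 2·arcsin(√a) = 0.007673 rad = 0.4396°
d = R·c = 6375 × 0.007673 = 48.9 km

48.9 km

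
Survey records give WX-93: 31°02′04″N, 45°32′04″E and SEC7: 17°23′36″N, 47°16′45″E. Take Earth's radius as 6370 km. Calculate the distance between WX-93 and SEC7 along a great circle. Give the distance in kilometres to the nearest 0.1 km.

1526.8 km

WX-93: φ = +31.03444°, λ = +45.53444°
SEC7: φ = +17.39333°, λ = +47.27917°
Δφ = -13.6411°,  Δλ = 1.7447°
a = sin²(Δφ/2) + cos φ₁ cos φ₂ sin²(Δλ/2) = 0.014294
c = 2·arcsin(√a) = 0.239684 rad = 13.7329°
d = R·c = 6370 × 0.239684 = 1526.8 km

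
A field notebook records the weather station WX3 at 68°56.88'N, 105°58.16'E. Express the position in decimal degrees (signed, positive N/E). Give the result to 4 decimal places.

+68.9480°, +105.9693°

lat: 68.9480° N → +68.9480°
lon: 105.9693° E → +105.9693°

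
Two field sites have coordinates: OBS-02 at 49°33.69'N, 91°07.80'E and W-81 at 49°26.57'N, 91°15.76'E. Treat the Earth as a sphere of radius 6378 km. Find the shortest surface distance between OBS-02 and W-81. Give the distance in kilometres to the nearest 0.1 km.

OBS-02: φ = +49.56150°, λ = +91.13000°
W-81: φ = +49.44283°, λ = +91.26267°
Δφ = -0.1187°,  Δλ = 0.1327°
a = sin²(Δφ/2) + cos φ₁ cos φ₂ sin²(Δλ/2) = 0.000002
c = 2·arcsin(√a) = 0.002559 rad = 0.1466°
d = R·c = 6378 × 0.002559 = 16.3 km

16.3 km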